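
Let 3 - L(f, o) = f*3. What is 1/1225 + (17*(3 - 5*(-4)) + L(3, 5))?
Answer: 471626/1225 ≈ 385.00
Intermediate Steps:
L(f, o) = 3 - 3*f (L(f, o) = 3 - f*3 = 3 - 3*f)
1/1225 + (17*(3 - 5*(-4)) + L(3, 5)) = 1/1225 + (17*(3 - 5*(-4)) + (3 - 3*3)) = 1/1225 + (17*(3 + 20) + (3 - 9)) = 1/1225 + (17*23 - 6) = 1/1225 + (391 - 6) = 1/1225 + 385 = 471626/1225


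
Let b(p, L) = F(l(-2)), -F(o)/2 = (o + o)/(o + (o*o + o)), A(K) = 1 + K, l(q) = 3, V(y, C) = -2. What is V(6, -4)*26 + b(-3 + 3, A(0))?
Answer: -264/5 ≈ -52.800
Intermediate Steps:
F(o) = -4*o/(o² + 2*o) (F(o) = -2*(o + o)/(o + (o*o + o)) = -2*2*o/(o + (o² + o)) = -2*2*o/(o + (o + o²)) = -2*2*o/(o² + 2*o) = -4*o/(o² + 2*o))
b(p, L) = -⅘ (b(p, L) = -4/(2 + 3) = -4/5 = -4*⅕ = -⅘)
V(6, -4)*26 + b(-3 + 3, A(0)) = -2*26 - ⅘ = -52 - ⅘ = -264/5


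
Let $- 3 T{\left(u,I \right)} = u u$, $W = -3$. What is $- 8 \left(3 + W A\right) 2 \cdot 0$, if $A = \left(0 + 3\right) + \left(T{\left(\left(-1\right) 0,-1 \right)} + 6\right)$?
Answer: $0$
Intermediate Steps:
$T{\left(u,I \right)} = - \frac{u^{2}}{3}$ ($T{\left(u,I \right)} = - \frac{u u}{3} = - \frac{u^{2}}{3}$)
$A = 9$ ($A = \left(0 + 3\right) + \left(- \frac{\left(\left(-1\right) 0\right)^{2}}{3} + 6\right) = 3 + \left(- \frac{0^{2}}{3} + 6\right) = 3 + \left(\left(- \frac{1}{3}\right) 0 + 6\right) = 3 + \left(0 + 6\right) = 3 + 6 = 9$)
$- 8 \left(3 + W A\right) 2 \cdot 0 = - 8 \left(3 - 27\right) 2 \cdot 0 = - 8 \left(3 - 27\right) 0 = \left(-8\right) \left(-24\right) 0 = 192 \cdot 0 = 0$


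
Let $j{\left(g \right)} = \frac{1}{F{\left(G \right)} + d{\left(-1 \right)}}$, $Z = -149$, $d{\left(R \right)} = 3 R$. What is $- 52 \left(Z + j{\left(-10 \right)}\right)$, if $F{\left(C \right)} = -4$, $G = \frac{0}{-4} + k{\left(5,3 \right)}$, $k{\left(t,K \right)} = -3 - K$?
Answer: $\frac{54288}{7} \approx 7755.4$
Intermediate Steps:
$G = -6$ ($G = \frac{0}{-4} - 6 = 0 \left(- \frac{1}{4}\right) - 6 = 0 - 6 = -6$)
$j{\left(g \right)} = - \frac{1}{7}$ ($j{\left(g \right)} = \frac{1}{-4 + 3 \left(-1\right)} = \frac{1}{-4 - 3} = \frac{1}{-7} = - \frac{1}{7}$)
$- 52 \left(Z + j{\left(-10 \right)}\right) = - 52 \left(-149 - \frac{1}{7}\right) = \left(-52\right) \left(- \frac{1044}{7}\right) = \frac{54288}{7}$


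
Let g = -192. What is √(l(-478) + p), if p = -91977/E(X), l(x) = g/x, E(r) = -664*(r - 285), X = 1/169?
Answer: 3*I*√34229686192287366/1910858536 ≈ 0.29047*I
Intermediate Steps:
X = 1/169 ≈ 0.0059172
E(r) = 189240 - 664*r (E(r) = -664*(-285 + r) = 189240 - 664*r)
l(x) = -192/x
p = -15544113/31980896 (p = -91977/(189240 - 664*1/169) = -91977/(189240 - 664/169) = -91977/31980896/169 = -91977*169/31980896 = -15544113/31980896 ≈ -0.48604)
√(l(-478) + p) = √(-192/(-478) - 15544113/31980896) = √(-192*(-1/478) - 15544113/31980896) = √(96/239 - 15544113/31980896) = √(-644876991/7643434144) = 3*I*√34229686192287366/1910858536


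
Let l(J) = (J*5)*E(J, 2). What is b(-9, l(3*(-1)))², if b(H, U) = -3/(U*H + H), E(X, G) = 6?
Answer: 1/71289 ≈ 1.4027e-5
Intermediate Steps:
l(J) = 30*J (l(J) = (J*5)*6 = (5*J)*6 = 30*J)
b(H, U) = -3/(H + H*U) (b(H, U) = -3/(H*U + H) = -3/(H + H*U))
b(-9, l(3*(-1)))² = (-3/(-9*(1 + 30*(3*(-1)))))² = (-3*(-⅑)/(1 + 30*(-3)))² = (-3*(-⅑)/(1 - 90))² = (-3*(-⅑)/(-89))² = (-3*(-⅑)*(-1/89))² = (-1/267)² = 1/71289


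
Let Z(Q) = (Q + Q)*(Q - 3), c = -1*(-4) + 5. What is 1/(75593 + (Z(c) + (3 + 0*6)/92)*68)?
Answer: 23/1907602 ≈ 1.2057e-5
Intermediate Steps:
c = 9 (c = 4 + 5 = 9)
Z(Q) = 2*Q*(-3 + Q) (Z(Q) = (2*Q)*(-3 + Q) = 2*Q*(-3 + Q))
1/(75593 + (Z(c) + (3 + 0*6)/92)*68) = 1/(75593 + (2*9*(-3 + 9) + (3 + 0*6)/92)*68) = 1/(75593 + (2*9*6 + (3 + 0)*(1/92))*68) = 1/(75593 + (108 + 3*(1/92))*68) = 1/(75593 + (108 + 3/92)*68) = 1/(75593 + (9939/92)*68) = 1/(75593 + 168963/23) = 1/(1907602/23) = 23/1907602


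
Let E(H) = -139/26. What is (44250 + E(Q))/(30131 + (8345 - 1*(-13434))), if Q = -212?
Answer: 1150361/1349660 ≈ 0.85233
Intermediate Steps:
E(H) = -139/26 (E(H) = -139*1/26 = -139/26)
(44250 + E(Q))/(30131 + (8345 - 1*(-13434))) = (44250 - 139/26)/(30131 + (8345 - 1*(-13434))) = 1150361/(26*(30131 + (8345 + 13434))) = 1150361/(26*(30131 + 21779)) = (1150361/26)/51910 = (1150361/26)*(1/51910) = 1150361/1349660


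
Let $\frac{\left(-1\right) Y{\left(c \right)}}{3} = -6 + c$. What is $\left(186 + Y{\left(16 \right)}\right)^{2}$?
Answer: $24336$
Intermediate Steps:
$Y{\left(c \right)} = 18 - 3 c$ ($Y{\left(c \right)} = - 3 \left(-6 + c\right) = 18 - 3 c$)
$\left(186 + Y{\left(16 \right)}\right)^{2} = \left(186 + \left(18 - 48\right)\right)^{2} = \left(186 - 30\right)^{2} = 156^{2} = 24336$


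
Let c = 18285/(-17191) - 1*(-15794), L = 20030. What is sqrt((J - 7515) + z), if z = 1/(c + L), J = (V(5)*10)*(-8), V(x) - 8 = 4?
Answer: I*sqrt(3214136740408601049566)/615832099 ≈ 92.06*I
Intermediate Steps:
V(x) = 12 (V(x) = 8 + 4 = 12)
J = -960 (J = (12*10)*(-8) = 120*(-8) = -960)
c = 271496369/17191 (c = 18285*(-1/17191) + 15794 = -18285/17191 + 15794 = 271496369/17191 ≈ 15793.)
z = 17191/615832099 (z = 1/(271496369/17191 + 20030) = 1/(615832099/17191) = 17191/615832099 ≈ 2.7915e-5)
sqrt((J - 7515) + z) = sqrt((-960 - 7515) + 17191/615832099) = sqrt(-8475 + 17191/615832099) = sqrt(-5219177021834/615832099) = I*sqrt(3214136740408601049566)/615832099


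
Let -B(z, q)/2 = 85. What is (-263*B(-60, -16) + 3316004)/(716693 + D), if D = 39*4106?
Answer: 480102/125261 ≈ 3.8328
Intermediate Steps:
D = 160134
B(z, q) = -170 (B(z, q) = -2*85 = -170)
(-263*B(-60, -16) + 3316004)/(716693 + D) = (-263*(-170) + 3316004)/(716693 + 160134) = (44710 + 3316004)/876827 = 3360714*(1/876827) = 480102/125261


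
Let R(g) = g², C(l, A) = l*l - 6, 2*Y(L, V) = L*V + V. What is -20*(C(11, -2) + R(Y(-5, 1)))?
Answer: -2380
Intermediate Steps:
Y(L, V) = V/2 + L*V/2 (Y(L, V) = (L*V + V)/2 = (V + L*V)/2 = V/2 + L*V/2)
C(l, A) = -6 + l² (C(l, A) = l² - 6 = -6 + l²)
-20*(C(11, -2) + R(Y(-5, 1))) = -20*((-6 + 11²) + ((½)*1*(1 - 5))²) = -20*((-6 + 121) + ((½)*1*(-4))²) = -20*(115 + (-2)²) = -20*(115 + 4) = -20*119 = -2380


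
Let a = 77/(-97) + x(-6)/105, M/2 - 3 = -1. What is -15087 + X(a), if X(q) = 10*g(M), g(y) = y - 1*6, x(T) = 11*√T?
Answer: -15107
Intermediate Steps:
M = 4 (M = 6 + 2*(-1) = 6 - 2 = 4)
g(y) = -6 + y (g(y) = y - 6 = -6 + y)
a = -77/97 + 11*I*√6/105 (a = 77/(-97) + (11*√(-6))/105 = 77*(-1/97) + (11*(I*√6))*(1/105) = -77/97 + (11*I*√6)*(1/105) = -77/97 + 11*I*√6/105 ≈ -0.79381 + 0.25661*I)
X(q) = -20 (X(q) = 10*(-6 + 4) = 10*(-2) = -20)
-15087 + X(a) = -15087 - 20 = -15107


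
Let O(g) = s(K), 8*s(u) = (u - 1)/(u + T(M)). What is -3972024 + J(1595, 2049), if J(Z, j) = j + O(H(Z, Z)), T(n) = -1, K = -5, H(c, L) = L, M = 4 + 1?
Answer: -31759799/8 ≈ -3.9700e+6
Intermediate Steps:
M = 5
s(u) = ⅛ (s(u) = ((u - 1)/(u - 1))/8 = ((-1 + u)/(-1 + u))/8 = (⅛)*1 = ⅛)
O(g) = ⅛
J(Z, j) = ⅛ + j (J(Z, j) = j + ⅛ = ⅛ + j)
-3972024 + J(1595, 2049) = -3972024 + (⅛ + 2049) = -3972024 + 16393/8 = -31759799/8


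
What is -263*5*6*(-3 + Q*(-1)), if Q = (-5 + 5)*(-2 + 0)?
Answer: 23670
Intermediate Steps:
Q = 0 (Q = 0*(-2) = 0)
-263*5*6*(-3 + Q*(-1)) = -263*5*6*(-3 + 0*(-1)) = -7890*(-3 + 0) = -7890*(-3) = -263*(-90) = 23670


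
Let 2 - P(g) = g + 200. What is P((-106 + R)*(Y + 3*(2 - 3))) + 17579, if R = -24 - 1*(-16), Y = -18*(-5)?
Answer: 27299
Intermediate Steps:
Y = 90
R = -8 (R = -24 + 16 = -8)
P(g) = -198 - g (P(g) = 2 - (g + 200) = 2 - (200 + g) = 2 + (-200 - g) = -198 - g)
P((-106 + R)*(Y + 3*(2 - 3))) + 17579 = (-198 - (-106 - 8)*(90 + 3*(2 - 3))) + 17579 = (-198 - (-114)*(90 + 3*(-1))) + 17579 = (-198 - (-114)*(90 - 3)) + 17579 = (-198 - (-114)*87) + 17579 = (-198 - 1*(-9918)) + 17579 = (-198 + 9918) + 17579 = 9720 + 17579 = 27299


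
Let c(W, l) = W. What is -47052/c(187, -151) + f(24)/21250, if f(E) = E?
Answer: -29407368/116875 ≈ -251.61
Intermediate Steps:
-47052/c(187, -151) + f(24)/21250 = -47052/187 + 24/21250 = -47052*1/187 + 24*(1/21250) = -47052/187 + 12/10625 = -29407368/116875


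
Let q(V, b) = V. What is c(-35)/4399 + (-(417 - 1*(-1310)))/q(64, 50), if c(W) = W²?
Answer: -7518673/281536 ≈ -26.706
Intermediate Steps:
c(-35)/4399 + (-(417 - 1*(-1310)))/q(64, 50) = (-35)²/4399 - (417 - 1*(-1310))/64 = 1225*(1/4399) - (417 + 1310)*(1/64) = 1225/4399 - 1*1727*(1/64) = 1225/4399 - 1727*1/64 = 1225/4399 - 1727/64 = -7518673/281536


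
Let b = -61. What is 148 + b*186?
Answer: -11198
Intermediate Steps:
148 + b*186 = 148 - 61*186 = 148 - 11346 = -11198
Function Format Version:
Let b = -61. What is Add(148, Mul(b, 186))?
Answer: -11198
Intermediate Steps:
Add(148, Mul(b, 186)) = Add(148, Mul(-61, 186)) = Add(148, -11346) = -11198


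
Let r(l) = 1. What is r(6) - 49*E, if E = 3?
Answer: -146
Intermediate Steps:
r(6) - 49*E = 1 - 49*3 = 1 - 147 = -146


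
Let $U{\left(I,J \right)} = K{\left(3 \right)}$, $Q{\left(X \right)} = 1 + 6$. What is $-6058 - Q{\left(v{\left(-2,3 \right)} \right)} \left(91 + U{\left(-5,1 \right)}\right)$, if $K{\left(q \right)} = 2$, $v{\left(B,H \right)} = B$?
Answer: $-6709$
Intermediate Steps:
$Q{\left(X \right)} = 7$
$U{\left(I,J \right)} = 2$
$-6058 - Q{\left(v{\left(-2,3 \right)} \right)} \left(91 + U{\left(-5,1 \right)}\right) = -6058 - 7 \left(91 + 2\right) = -6058 - 7 \cdot 93 = -6058 - 651 = -6709$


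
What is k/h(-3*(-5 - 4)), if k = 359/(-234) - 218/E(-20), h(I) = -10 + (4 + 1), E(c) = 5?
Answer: 52807/5850 ≈ 9.0268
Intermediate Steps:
h(I) = -5 (h(I) = -10 + 5 = -5)
k = -52807/1170 (k = 359/(-234) - 218/5 = 359*(-1/234) - 218*1/5 = -359/234 - 218/5 = -52807/1170 ≈ -45.134)
k/h(-3*(-5 - 4)) = -52807/1170/(-5) = -52807/1170*(-1/5) = 52807/5850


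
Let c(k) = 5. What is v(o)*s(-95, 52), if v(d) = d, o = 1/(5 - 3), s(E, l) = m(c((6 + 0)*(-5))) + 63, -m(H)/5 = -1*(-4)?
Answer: 43/2 ≈ 21.500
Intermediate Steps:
m(H) = -20 (m(H) = -(-5)*(-4) = -5*4 = -20)
s(E, l) = 43 (s(E, l) = -20 + 63 = 43)
o = ½ (o = 1/2 = ½ ≈ 0.50000)
v(o)*s(-95, 52) = (½)*43 = 43/2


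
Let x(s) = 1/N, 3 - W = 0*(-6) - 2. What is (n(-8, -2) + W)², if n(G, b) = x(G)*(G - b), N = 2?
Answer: 4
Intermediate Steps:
W = 5 (W = 3 - (0*(-6) - 2) = 3 - (0 - 2) = 3 - 1*(-2) = 3 + 2 = 5)
x(s) = ½ (x(s) = 1/2 = ½)
n(G, b) = G/2 - b/2 (n(G, b) = (G - b)/2 = G/2 - b/2)
(n(-8, -2) + W)² = (((½)*(-8) - ½*(-2)) + 5)² = ((-4 + 1) + 5)² = (-3 + 5)² = 2² = 4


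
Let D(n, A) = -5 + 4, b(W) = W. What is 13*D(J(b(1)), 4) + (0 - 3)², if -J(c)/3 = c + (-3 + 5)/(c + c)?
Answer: -4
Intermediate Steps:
J(c) = -3*c - 3/c (J(c) = -3*(c + (-3 + 5)/(c + c)) = -3*(c + 2/((2*c))) = -3*(c + 2*(1/(2*c))) = -3*(c + 1/c) = -3*c - 3/c)
D(n, A) = -1
13*D(J(b(1)), 4) + (0 - 3)² = 13*(-1) + (0 - 3)² = -13 + (-3)² = -13 + 9 = -4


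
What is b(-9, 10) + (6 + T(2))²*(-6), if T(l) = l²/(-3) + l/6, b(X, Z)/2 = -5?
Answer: -160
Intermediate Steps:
b(X, Z) = -10 (b(X, Z) = 2*(-5) = -10)
T(l) = -l²/3 + l/6 (T(l) = l²*(-⅓) + l*(⅙) = -l²/3 + l/6)
b(-9, 10) + (6 + T(2))²*(-6) = -10 + (6 + (⅙)*2*(1 - 2*2))²*(-6) = -10 + (6 + (⅙)*2*(1 - 4))²*(-6) = -10 + (6 + (⅙)*2*(-3))²*(-6) = -10 + (6 - 1)²*(-6) = -10 + 5²*(-6) = -10 + 25*(-6) = -10 - 150 = -160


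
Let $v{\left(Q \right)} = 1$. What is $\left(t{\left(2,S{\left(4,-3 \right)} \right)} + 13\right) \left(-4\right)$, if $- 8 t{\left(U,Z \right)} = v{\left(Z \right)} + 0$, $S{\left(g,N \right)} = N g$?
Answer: $- \frac{103}{2} \approx -51.5$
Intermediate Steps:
$t{\left(U,Z \right)} = - \frac{1}{8}$ ($t{\left(U,Z \right)} = - \frac{1 + 0}{8} = \left(- \frac{1}{8}\right) 1 = - \frac{1}{8}$)
$\left(t{\left(2,S{\left(4,-3 \right)} \right)} + 13\right) \left(-4\right) = \left(- \frac{1}{8} + 13\right) \left(-4\right) = \frac{103}{8} \left(-4\right) = - \frac{103}{2}$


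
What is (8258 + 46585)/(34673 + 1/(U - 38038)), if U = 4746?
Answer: 1825833156/1154333515 ≈ 1.5817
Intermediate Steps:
(8258 + 46585)/(34673 + 1/(U - 38038)) = (8258 + 46585)/(34673 + 1/(4746 - 38038)) = 54843/(34673 + 1/(-33292)) = 54843/(34673 - 1/33292) = 54843/(1154333515/33292) = 54843*(33292/1154333515) = 1825833156/1154333515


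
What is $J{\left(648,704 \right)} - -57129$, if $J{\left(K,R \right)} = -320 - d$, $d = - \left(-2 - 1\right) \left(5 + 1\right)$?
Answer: $56791$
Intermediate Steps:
$d = 18$ ($d = - \left(-2 - 1\right) 6 = - \left(-3\right) 6 = \left(-1\right) \left(-18\right) = 18$)
$J{\left(K,R \right)} = -338$ ($J{\left(K,R \right)} = -320 - 18 = -338$)
$J{\left(648,704 \right)} - -57129 = -338 - -57129 = -338 + 57129 = 56791$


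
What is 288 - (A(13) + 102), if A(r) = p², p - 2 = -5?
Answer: 177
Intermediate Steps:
p = -3 (p = 2 - 5 = -3)
A(r) = 9 (A(r) = (-3)² = 9)
288 - (A(13) + 102) = 288 - (9 + 102) = 288 - 1*111 = 288 - 111 = 177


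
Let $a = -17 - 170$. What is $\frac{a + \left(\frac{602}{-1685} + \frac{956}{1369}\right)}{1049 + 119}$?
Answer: $- \frac{430578333}{2694301520} \approx -0.15981$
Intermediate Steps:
$a = -187$ ($a = -17 - 170 = -187$)
$\frac{a + \left(\frac{602}{-1685} + \frac{956}{1369}\right)}{1049 + 119} = \frac{-187 + \left(\frac{602}{-1685} + \frac{956}{1369}\right)}{1049 + 119} = \frac{-187 + \left(602 \left(- \frac{1}{1685}\right) + 956 \cdot \frac{1}{1369}\right)}{1168} = \left(-187 + \left(- \frac{602}{1685} + \frac{956}{1369}\right)\right) \frac{1}{1168} = \left(-187 + \frac{786722}{2306765}\right) \frac{1}{1168} = \left(- \frac{430578333}{2306765}\right) \frac{1}{1168} = - \frac{430578333}{2694301520}$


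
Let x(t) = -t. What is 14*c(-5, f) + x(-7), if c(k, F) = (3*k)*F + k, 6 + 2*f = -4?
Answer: 987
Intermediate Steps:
f = -5 (f = -3 + (½)*(-4) = -3 - 2 = -5)
c(k, F) = k + 3*F*k (c(k, F) = 3*F*k + k = k + 3*F*k)
14*c(-5, f) + x(-7) = 14*(-5*(1 + 3*(-5))) - 1*(-7) = 14*(-5*(1 - 15)) + 7 = 14*(-5*(-14)) + 7 = 14*70 + 7 = 980 + 7 = 987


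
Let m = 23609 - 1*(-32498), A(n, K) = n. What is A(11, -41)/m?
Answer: 11/56107 ≈ 0.00019605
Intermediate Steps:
m = 56107 (m = 23609 + 32498 = 56107)
A(11, -41)/m = 11/56107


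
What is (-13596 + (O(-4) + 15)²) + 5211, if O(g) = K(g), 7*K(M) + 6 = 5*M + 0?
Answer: -404624/49 ≈ -8257.6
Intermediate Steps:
K(M) = -6/7 + 5*M/7 (K(M) = -6/7 + (5*M + 0)/7 = -6/7 + (5*M)/7 = -6/7 + 5*M/7)
O(g) = -6/7 + 5*g/7
(-13596 + (O(-4) + 15)²) + 5211 = (-13596 + ((-6/7 + (5/7)*(-4)) + 15)²) + 5211 = (-13596 + ((-6/7 - 20/7) + 15)²) + 5211 = (-13596 + (-26/7 + 15)²) + 5211 = (-13596 + (79/7)²) + 5211 = (-13596 + 6241/49) + 5211 = -659963/49 + 5211 = -404624/49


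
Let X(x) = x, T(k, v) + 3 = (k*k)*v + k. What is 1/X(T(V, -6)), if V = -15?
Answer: -1/1368 ≈ -0.00073099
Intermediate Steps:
T(k, v) = -3 + k + v*k**2 (T(k, v) = -3 + ((k*k)*v + k) = -3 + (k**2*v + k) = -3 + (v*k**2 + k) = -3 + (k + v*k**2) = -3 + k + v*k**2)
1/X(T(V, -6)) = 1/(-3 - 15 - 6*(-15)**2) = 1/(-3 - 15 - 6*225) = 1/(-3 - 15 - 1350) = 1/(-1368) = -1/1368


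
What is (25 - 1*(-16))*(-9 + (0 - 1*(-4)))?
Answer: -205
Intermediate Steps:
(25 - 1*(-16))*(-9 + (0 - 1*(-4))) = (25 + 16)*(-9 + (0 + 4)) = 41*(-9 + 4) = 41*(-5) = -205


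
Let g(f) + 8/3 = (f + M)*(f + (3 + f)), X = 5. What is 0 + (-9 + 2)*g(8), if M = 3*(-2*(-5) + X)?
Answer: -21091/3 ≈ -7030.3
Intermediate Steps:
M = 45 (M = 3*(-2*(-5) + 5) = 3*(10 + 5) = 3*15 = 45)
g(f) = -8/3 + (3 + 2*f)*(45 + f) (g(f) = -8/3 + (f + 45)*(f + (3 + f)) = -8/3 + (45 + f)*(3 + 2*f) = -8/3 + (3 + 2*f)*(45 + f))
0 + (-9 + 2)*g(8) = 0 + (-9 + 2)*(397/3 + 2*8² + 93*8) = 0 - 7*(397/3 + 2*64 + 744) = 0 - 7*(397/3 + 128 + 744) = 0 - 7*3013/3 = 0 - 21091/3 = -21091/3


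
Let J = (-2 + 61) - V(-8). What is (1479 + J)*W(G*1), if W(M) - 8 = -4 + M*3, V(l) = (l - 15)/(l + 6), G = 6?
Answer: 33583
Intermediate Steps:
V(l) = (-15 + l)/(6 + l)
J = 95/2 (J = (-2 + 61) - (-15 - 8)/(6 - 8) = 59 - (-23)/(-2) = 59 - (-1)*(-23)/2 = 59 - 1*23/2 = 59 - 23/2 = 95/2 ≈ 47.500)
W(M) = 4 + 3*M (W(M) = 8 + (-4 + M*3) = 8 + (-4 + 3*M) = 4 + 3*M)
(1479 + J)*W(G*1) = (1479 + 95/2)*(4 + 3*(6*1)) = 3053*(4 + 3*6)/2 = 3053*(4 + 18)/2 = (3053/2)*22 = 33583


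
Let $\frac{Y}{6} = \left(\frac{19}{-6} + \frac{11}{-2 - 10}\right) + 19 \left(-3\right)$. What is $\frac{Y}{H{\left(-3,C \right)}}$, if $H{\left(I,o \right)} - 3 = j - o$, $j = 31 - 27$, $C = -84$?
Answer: $- \frac{733}{182} \approx -4.0275$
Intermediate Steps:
$j = 4$
$Y = - \frac{733}{2}$ ($Y = 6 \left(\left(\frac{19}{-6} + \frac{11}{-2 - 10}\right) + 19 \left(-3\right)\right) = 6 \left(\left(19 \left(- \frac{1}{6}\right) + \frac{11}{-12}\right) - 57\right) = 6 \left(\left(- \frac{19}{6} + 11 \left(- \frac{1}{12}\right)\right) - 57\right) = 6 \left(\left(- \frac{19}{6} - \frac{11}{12}\right) - 57\right) = 6 \left(- \frac{49}{12} - 57\right) = 6 \left(- \frac{733}{12}\right) = - \frac{733}{2} \approx -366.5$)
$H{\left(I,o \right)} = 7 - o$ ($H{\left(I,o \right)} = 3 - \left(-4 + o\right) = 7 - o$)
$\frac{Y}{H{\left(-3,C \right)}} = - \frac{733}{2 \left(7 - -84\right)} = - \frac{733}{2 \left(7 + 84\right)} = - \frac{733}{2 \cdot 91} = \left(- \frac{733}{2}\right) \frac{1}{91} = - \frac{733}{182}$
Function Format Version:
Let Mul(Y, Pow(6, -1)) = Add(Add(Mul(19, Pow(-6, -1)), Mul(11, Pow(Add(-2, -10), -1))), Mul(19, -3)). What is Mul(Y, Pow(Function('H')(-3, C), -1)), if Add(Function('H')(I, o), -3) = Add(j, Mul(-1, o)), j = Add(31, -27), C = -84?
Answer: Rational(-733, 182) ≈ -4.0275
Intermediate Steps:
j = 4
Y = Rational(-733, 2) (Y = Mul(6, Add(Add(Mul(19, Pow(-6, -1)), Mul(11, Pow(Add(-2, -10), -1))), Mul(19, -3))) = Mul(6, Add(Add(Mul(19, Rational(-1, 6)), Mul(11, Pow(-12, -1))), -57)) = Mul(6, Add(Add(Rational(-19, 6), Mul(11, Rational(-1, 12))), -57)) = Mul(6, Add(Add(Rational(-19, 6), Rational(-11, 12)), -57)) = Mul(6, Add(Rational(-49, 12), -57)) = Mul(6, Rational(-733, 12)) = Rational(-733, 2) ≈ -366.50)
Function('H')(I, o) = Add(7, Mul(-1, o)) (Function('H')(I, o) = Add(3, Add(4, Mul(-1, o))) = Add(7, Mul(-1, o)))
Mul(Y, Pow(Function('H')(-3, C), -1)) = Mul(Rational(-733, 2), Pow(Add(7, Mul(-1, -84)), -1)) = Mul(Rational(-733, 2), Pow(Add(7, 84), -1)) = Mul(Rational(-733, 2), Pow(91, -1)) = Mul(Rational(-733, 2), Rational(1, 91)) = Rational(-733, 182)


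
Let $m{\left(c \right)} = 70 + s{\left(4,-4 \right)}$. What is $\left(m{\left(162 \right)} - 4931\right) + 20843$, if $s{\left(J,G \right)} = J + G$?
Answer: $15982$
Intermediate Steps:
$s{\left(J,G \right)} = G + J$
$m{\left(c \right)} = 70$ ($m{\left(c \right)} = 70 + \left(-4 + 4\right) = 70 + 0 = 70$)
$\left(m{\left(162 \right)} - 4931\right) + 20843 = \left(70 - 4931\right) + 20843 = -4861 + 20843 = 15982$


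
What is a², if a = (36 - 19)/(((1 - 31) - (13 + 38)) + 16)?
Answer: 289/4225 ≈ 0.068402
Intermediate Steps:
a = -17/65 (a = 17/((-30 - 1*51) + 16) = 17/((-30 - 51) + 16) = 17/(-81 + 16) = 17/(-65) = 17*(-1/65) = -17/65 ≈ -0.26154)
a² = (-17/65)² = 289/4225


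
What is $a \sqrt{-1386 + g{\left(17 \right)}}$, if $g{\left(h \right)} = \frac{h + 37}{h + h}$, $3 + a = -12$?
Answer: $- \frac{45 i \sqrt{44455}}{17} \approx - 558.12 i$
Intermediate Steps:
$a = -15$ ($a = -3 - 12 = -15$)
$g{\left(h \right)} = \frac{37 + h}{2 h}$
$a \sqrt{-1386 + g{\left(17 \right)}} = - 15 \sqrt{-1386 + \frac{37 + 17}{2 \cdot 17}} = - 15 \sqrt{-1386 + \frac{1}{2} \cdot \frac{1}{17} \cdot 54} = - 15 \sqrt{-1386 + \frac{27}{17}} = - 15 \sqrt{- \frac{23535}{17}} = - 15 \frac{3 i \sqrt{44455}}{17} = - \frac{45 i \sqrt{44455}}{17}$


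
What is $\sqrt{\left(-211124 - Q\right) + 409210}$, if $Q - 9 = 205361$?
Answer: $2 i \sqrt{1821} \approx 85.346 i$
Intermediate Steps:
$Q = 205370$ ($Q = 9 + 205361 = 205370$)
$\sqrt{\left(-211124 - Q\right) + 409210} = \sqrt{\left(-211124 - 205370\right) + 409210} = \sqrt{-416494 + 409210} = \sqrt{-7284} = 2 i \sqrt{1821}$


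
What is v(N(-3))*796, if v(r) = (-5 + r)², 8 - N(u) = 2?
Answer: 796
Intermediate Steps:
N(u) = 6 (N(u) = 8 - 1*2 = 8 - 2 = 6)
v(N(-3))*796 = (-5 + 6)²*796 = 1²*796 = 1*796 = 796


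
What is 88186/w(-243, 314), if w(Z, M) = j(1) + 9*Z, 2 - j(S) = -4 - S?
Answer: -44093/1090 ≈ -40.452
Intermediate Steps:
j(S) = 6 + S (j(S) = 2 - (-4 - S) = 2 + (4 + S) = 6 + S)
w(Z, M) = 7 + 9*Z (w(Z, M) = (6 + 1) + 9*Z = 7 + 9*Z)
88186/w(-243, 314) = 88186/(7 + 9*(-243)) = 88186/(7 - 2187) = 88186/(-2180) = 88186*(-1/2180) = -44093/1090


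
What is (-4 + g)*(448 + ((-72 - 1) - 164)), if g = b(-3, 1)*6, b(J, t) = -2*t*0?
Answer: -844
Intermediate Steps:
b(J, t) = 0
g = 0 (g = 0*6 = 0)
(-4 + g)*(448 + ((-72 - 1) - 164)) = (-4 + 0)*(448 + ((-72 - 1) - 164)) = -4*(448 + (-73 - 164)) = -4*(448 - 237) = -4*211 = -844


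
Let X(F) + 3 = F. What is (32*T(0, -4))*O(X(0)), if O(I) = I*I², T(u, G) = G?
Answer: 3456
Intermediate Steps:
X(F) = -3 + F
O(I) = I³
(32*T(0, -4))*O(X(0)) = (32*(-4))*(-3 + 0)³ = -128*(-3)³ = -128*(-27) = 3456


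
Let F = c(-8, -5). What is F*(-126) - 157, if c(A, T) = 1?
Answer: -283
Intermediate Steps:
F = 1
F*(-126) - 157 = 1*(-126) - 157 = -126 - 157 = -283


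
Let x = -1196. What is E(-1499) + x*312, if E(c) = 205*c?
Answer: -680447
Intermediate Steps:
E(-1499) + x*312 = 205*(-1499) - 1196*312 = -307295 - 373152 = -680447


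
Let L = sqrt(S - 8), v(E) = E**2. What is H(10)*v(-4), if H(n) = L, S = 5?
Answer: 16*I*sqrt(3) ≈ 27.713*I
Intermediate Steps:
L = I*sqrt(3) (L = sqrt(5 - 8) = sqrt(-3) = I*sqrt(3) ≈ 1.732*I)
H(n) = I*sqrt(3)
H(10)*v(-4) = (I*sqrt(3))*(-4)**2 = (I*sqrt(3))*16 = 16*I*sqrt(3)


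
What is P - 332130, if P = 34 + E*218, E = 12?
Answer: -329480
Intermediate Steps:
P = 2650 (P = 34 + 12*218 = 34 + 2616 = 2650)
P - 332130 = 2650 - 332130 = -329480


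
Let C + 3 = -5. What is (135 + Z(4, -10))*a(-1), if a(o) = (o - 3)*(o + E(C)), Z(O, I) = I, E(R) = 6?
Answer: -2500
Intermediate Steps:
C = -8 (C = -3 - 5 = -8)
a(o) = (-3 + o)*(6 + o) (a(o) = (o - 3)*(o + 6) = (-3 + o)*(6 + o))
(135 + Z(4, -10))*a(-1) = (135 - 10)*(-18 + (-1)² + 3*(-1)) = 125*(-18 + 1 - 3) = 125*(-20) = -2500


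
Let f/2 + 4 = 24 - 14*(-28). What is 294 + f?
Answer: 1118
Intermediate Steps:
f = 824 (f = -8 + 2*(24 - 14*(-28)) = -8 + 2*(24 + 392) = -8 + 2*416 = -8 + 832 = 824)
294 + f = 294 + 824 = 1118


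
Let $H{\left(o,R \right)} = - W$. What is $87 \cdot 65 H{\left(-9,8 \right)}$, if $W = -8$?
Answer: $45240$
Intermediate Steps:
$H{\left(o,R \right)} = 8$ ($H{\left(o,R \right)} = \left(-1\right) \left(-8\right) = 8$)
$87 \cdot 65 H{\left(-9,8 \right)} = 87 \cdot 65 \cdot 8 = 5655 \cdot 8 = 45240$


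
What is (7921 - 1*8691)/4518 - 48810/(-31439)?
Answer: 98157775/71020701 ≈ 1.3821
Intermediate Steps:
(7921 - 1*8691)/4518 - 48810/(-31439) = (7921 - 8691)*(1/4518) - 48810*(-1/31439) = -770*1/4518 + 48810/31439 = -385/2259 + 48810/31439 = 98157775/71020701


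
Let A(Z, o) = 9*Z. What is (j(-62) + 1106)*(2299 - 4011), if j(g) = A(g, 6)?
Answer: -938176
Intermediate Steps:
j(g) = 9*g
(j(-62) + 1106)*(2299 - 4011) = (9*(-62) + 1106)*(2299 - 4011) = (-558 + 1106)*(-1712) = 548*(-1712) = -938176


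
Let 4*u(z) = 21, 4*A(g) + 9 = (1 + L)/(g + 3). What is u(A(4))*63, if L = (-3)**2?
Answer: 1323/4 ≈ 330.75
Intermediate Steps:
L = 9
A(g) = -9/4 + 5/(2*(3 + g)) (A(g) = -9/4 + ((1 + 9)/(g + 3))/4 = -9/4 + (10/(3 + g))/4 = -9/4 + 5/(2*(3 + g)))
u(z) = 21/4 (u(z) = (1/4)*21 = 21/4)
u(A(4))*63 = (21/4)*63 = 1323/4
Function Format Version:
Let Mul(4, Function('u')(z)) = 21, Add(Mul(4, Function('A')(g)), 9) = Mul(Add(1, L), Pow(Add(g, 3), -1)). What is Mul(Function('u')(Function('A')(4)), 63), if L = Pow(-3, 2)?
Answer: Rational(1323, 4) ≈ 330.75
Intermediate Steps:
L = 9
Function('A')(g) = Add(Rational(-9, 4), Mul(Rational(5, 2), Pow(Add(3, g), -1))) (Function('A')(g) = Add(Rational(-9, 4), Mul(Rational(1, 4), Mul(Add(1, 9), Pow(Add(g, 3), -1)))) = Add(Rational(-9, 4), Mul(Rational(1, 4), Mul(10, Pow(Add(3, g), -1)))) = Add(Rational(-9, 4), Mul(Rational(5, 2), Pow(Add(3, g), -1))))
Function('u')(z) = Rational(21, 4) (Function('u')(z) = Mul(Rational(1, 4), 21) = Rational(21, 4))
Mul(Function('u')(Function('A')(4)), 63) = Mul(Rational(21, 4), 63) = Rational(1323, 4)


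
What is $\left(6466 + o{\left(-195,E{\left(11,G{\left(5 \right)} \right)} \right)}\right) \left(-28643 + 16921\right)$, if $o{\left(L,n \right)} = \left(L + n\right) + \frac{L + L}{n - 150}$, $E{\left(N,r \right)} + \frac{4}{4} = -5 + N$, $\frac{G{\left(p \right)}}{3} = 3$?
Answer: $- \frac{2134365204}{29} \approx -7.3599 \cdot 10^{7}$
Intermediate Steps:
$G{\left(p \right)} = 9$ ($G{\left(p \right)} = 3 \cdot 3 = 9$)
$E{\left(N,r \right)} = -6 + N$ ($E{\left(N,r \right)} = -1 + \left(-5 + N\right) = -6 + N$)
$o{\left(L,n \right)} = L + n + \frac{2 L}{-150 + n}$ ($o{\left(L,n \right)} = \left(L + n\right) + \frac{2 L}{-150 + n} = L + n + \frac{2 L}{-150 + n}$)
$\left(6466 + o{\left(-195,E{\left(11,G{\left(5 \right)} \right)} \right)}\right) \left(-28643 + 16921\right) = \left(6466 + \frac{\left(-6 + 11\right)^{2} - 150 \left(-6 + 11\right) - -28860 - 195 \left(-6 + 11\right)}{-150 + \left(-6 + 11\right)}\right) \left(-28643 + 16921\right) = \left(6466 + \frac{5^{2} - 750 + 28860 - 975}{-150 + 5}\right) \left(-11722\right) = \left(6466 + \frac{25 - 750 + 28860 - 975}{-145}\right) \left(-11722\right) = \left(6466 - \frac{5432}{29}\right) \left(-11722\right) = \frac{182082}{29} \left(-11722\right) = - \frac{2134365204}{29}$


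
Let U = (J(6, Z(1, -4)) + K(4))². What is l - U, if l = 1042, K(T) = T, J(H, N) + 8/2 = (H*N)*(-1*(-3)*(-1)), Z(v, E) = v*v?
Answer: 718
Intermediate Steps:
Z(v, E) = v²
J(H, N) = -4 - 3*H*N (J(H, N) = -4 + (H*N)*(-1*(-3)*(-1)) = -4 + (H*N)*(3*(-1)) = -4 + (H*N)*(-3) = -4 - 3*H*N)
U = 324 (U = ((-4 - 3*6*1²) + 4)² = ((-4 - 3*6*1) + 4)² = ((-4 - 18) + 4)² = (-22 + 4)² = (-18)² = 324)
l - U = 1042 - 1*324 = 1042 - 324 = 718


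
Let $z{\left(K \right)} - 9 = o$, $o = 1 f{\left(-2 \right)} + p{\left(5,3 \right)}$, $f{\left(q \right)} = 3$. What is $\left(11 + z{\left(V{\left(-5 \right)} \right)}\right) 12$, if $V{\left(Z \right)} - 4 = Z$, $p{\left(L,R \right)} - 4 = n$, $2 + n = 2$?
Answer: $324$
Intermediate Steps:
$n = 0$ ($n = -2 + 2 = 0$)
$p{\left(L,R \right)} = 4$ ($p{\left(L,R \right)} = 4 + 0 = 4$)
$V{\left(Z \right)} = 4 + Z$
$o = 7$ ($o = 1 \cdot 3 + 4 = 3 + 4 = 7$)
$z{\left(K \right)} = 16$ ($z{\left(K \right)} = 9 + 7 = 16$)
$\left(11 + z{\left(V{\left(-5 \right)} \right)}\right) 12 = \left(11 + 16\right) 12 = 27 \cdot 12 = 324$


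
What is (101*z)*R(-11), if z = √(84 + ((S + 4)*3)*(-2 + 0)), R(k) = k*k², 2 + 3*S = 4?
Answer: -268862*√14 ≈ -1.0060e+6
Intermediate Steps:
S = ⅔ (S = -⅔ + (⅓)*4 = -⅔ + 4/3 = ⅔ ≈ 0.66667)
R(k) = k³
z = 2*√14 (z = √(84 + ((⅔ + 4)*3)*(-2 + 0)) = √(84 + ((14/3)*3)*(-2)) = √(84 + 14*(-2)) = √(84 - 28) = √56 = 2*√14 ≈ 7.4833)
(101*z)*R(-11) = (101*(2*√14))*(-11)³ = (202*√14)*(-1331) = -268862*√14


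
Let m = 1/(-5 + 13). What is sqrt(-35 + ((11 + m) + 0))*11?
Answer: 11*I*sqrt(382)/4 ≈ 53.748*I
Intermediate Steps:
m = 1/8 ≈ 0.12500
sqrt(-35 + ((11 + m) + 0))*11 = sqrt(-35 + ((11 + 1/8) + 0))*11 = sqrt(-35 + (89/8 + 0))*11 = sqrt(-35 + 89/8)*11 = sqrt(-191/8)*11 = (I*sqrt(382)/4)*11 = 11*I*sqrt(382)/4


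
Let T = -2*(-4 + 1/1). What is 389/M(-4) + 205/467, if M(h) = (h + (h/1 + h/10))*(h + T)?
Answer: -891095/39228 ≈ -22.716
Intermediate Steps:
T = 6 (T = -2*(-4 + 1) = -2*(-3) = 6)
M(h) = 21*h*(6 + h)/10 (M(h) = (h + (h/1 + h/10))*(h + 6) = (h + (h*1 + h*(⅒)))*(6 + h) = (h + (h + h/10))*(6 + h) = (h + 11*h/10)*(6 + h) = (21*h/10)*(6 + h) = 21*h*(6 + h)/10)
389/M(-4) + 205/467 = 389/(((21/10)*(-4)*(6 - 4))) + 205/467 = 389/(((21/10)*(-4)*2)) + 205*(1/467) = 389/(-84/5) + 205/467 = 389*(-5/84) + 205/467 = -1945/84 + 205/467 = -891095/39228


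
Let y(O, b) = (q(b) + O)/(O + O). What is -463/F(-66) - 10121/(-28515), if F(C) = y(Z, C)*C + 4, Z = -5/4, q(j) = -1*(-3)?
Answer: -63471854/7157265 ≈ -8.8682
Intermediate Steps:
q(j) = 3
Z = -5/4 (Z = -5*¼ = -5/4 ≈ -1.2500)
y(O, b) = (3 + O)/(2*O) (y(O, b) = (3 + O)/(O + O) = (3 + O)/((2*O)) = (3 + O)*(1/(2*O)) = (3 + O)/(2*O))
F(C) = 4 - 7*C/10 (F(C) = ((3 - 5/4)/(2*(-5/4)))*C + 4 = ((½)*(-⅘)*(7/4))*C + 4 = -7*C/10 + 4 = 4 - 7*C/10)
-463/F(-66) - 10121/(-28515) = -463/(4 - 7/10*(-66)) - 10121/(-28515) = -463/(4 + 231/5) - 10121*(-1/28515) = -463/251/5 + 10121/28515 = -463*5/251 + 10121/28515 = -2315/251 + 10121/28515 = -63471854/7157265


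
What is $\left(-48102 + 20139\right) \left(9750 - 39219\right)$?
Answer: $824041647$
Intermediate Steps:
$\left(-48102 + 20139\right) \left(9750 - 39219\right) = \left(-27963\right) \left(-29469\right) = 824041647$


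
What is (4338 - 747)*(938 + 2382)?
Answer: 11922120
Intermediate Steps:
(4338 - 747)*(938 + 2382) = 3591*3320 = 11922120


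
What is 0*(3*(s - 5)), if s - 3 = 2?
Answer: 0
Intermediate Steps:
s = 5 (s = 3 + 2 = 5)
0*(3*(s - 5)) = 0*(3*(5 - 5)) = 0*(3*0) = 0*0 = 0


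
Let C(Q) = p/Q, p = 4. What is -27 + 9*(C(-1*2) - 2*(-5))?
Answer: 45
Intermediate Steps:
C(Q) = 4/Q
-27 + 9*(C(-1*2) - 2*(-5)) = -27 + 9*(4/((-1*2)) - 2*(-5)) = -27 + 9*(4/(-2) + 10) = -27 + 9*(4*(-½) + 10) = -27 + 9*(-2 + 10) = -27 + 9*8 = -27 + 72 = 45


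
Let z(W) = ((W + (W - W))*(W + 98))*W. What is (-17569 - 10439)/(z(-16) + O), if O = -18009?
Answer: -28008/2983 ≈ -9.3892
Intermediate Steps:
z(W) = W**2*(98 + W) (z(W) = ((W + 0)*(98 + W))*W = (W*(98 + W))*W = W**2*(98 + W))
(-17569 - 10439)/(z(-16) + O) = (-17569 - 10439)/((-16)**2*(98 - 16) - 18009) = -28008/(256*82 - 18009) = -28008/(20992 - 18009) = -28008/2983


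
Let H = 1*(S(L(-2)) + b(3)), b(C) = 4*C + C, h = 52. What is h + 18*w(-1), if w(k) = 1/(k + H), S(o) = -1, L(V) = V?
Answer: 694/13 ≈ 53.385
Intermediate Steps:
b(C) = 5*C
H = 14 (H = 1*(-1 + 5*3) = 1*(-1 + 15) = 1*14 = 14)
w(k) = 1/(14 + k) (w(k) = 1/(k + 14) = 1/(14 + k))
h + 18*w(-1) = 52 + 18/(14 - 1) = 52 + 18/13 = 694/13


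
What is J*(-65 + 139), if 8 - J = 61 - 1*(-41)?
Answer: -6956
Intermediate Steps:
J = -94 (J = 8 - (61 - 1*(-41)) = 8 - (61 + 41) = 8 - 1*102 = 8 - 102 = -94)
J*(-65 + 139) = -94*(-65 + 139) = -94*74 = -6956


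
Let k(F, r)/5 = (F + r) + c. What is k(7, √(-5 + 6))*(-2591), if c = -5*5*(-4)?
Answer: -1399140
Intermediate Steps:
c = 100 (c = -25*(-4) = 100)
k(F, r) = 500 + 5*F + 5*r (k(F, r) = 5*((F + r) + 100) = 5*(100 + F + r) = 500 + 5*F + 5*r)
k(7, √(-5 + 6))*(-2591) = (500 + 5*7 + 5*√(-5 + 6))*(-2591) = (500 + 35 + 5*√1)*(-2591) = (500 + 35 + 5*1)*(-2591) = (500 + 35 + 5)*(-2591) = 540*(-2591) = -1399140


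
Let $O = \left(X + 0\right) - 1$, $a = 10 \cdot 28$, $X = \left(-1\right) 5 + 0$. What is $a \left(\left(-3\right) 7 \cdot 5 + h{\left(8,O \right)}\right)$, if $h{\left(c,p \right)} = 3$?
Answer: $-28560$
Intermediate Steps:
$X = -5$ ($X = -5 + 0 = -5$)
$a = 280$
$O = -6$ ($O = \left(-5 + 0\right) - 1 = -5 - 1 = -6$)
$a \left(\left(-3\right) 7 \cdot 5 + h{\left(8,O \right)}\right) = 280 \left(\left(-3\right) 7 \cdot 5 + 3\right) = 280 \left(\left(-21\right) 5 + 3\right) = 280 \left(-105 + 3\right) = 280 \left(-102\right) = -28560$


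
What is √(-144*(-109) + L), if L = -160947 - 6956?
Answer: I*√152207 ≈ 390.14*I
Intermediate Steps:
L = -167903
√(-144*(-109) + L) = √(-144*(-109) - 167903) = √(15696 - 167903) = √(-152207) = I*√152207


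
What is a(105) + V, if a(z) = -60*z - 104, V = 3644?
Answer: -2760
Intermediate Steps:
a(z) = -104 - 60*z
a(105) + V = (-104 - 60*105) + 3644 = (-104 - 6300) + 3644 = -6404 + 3644 = -2760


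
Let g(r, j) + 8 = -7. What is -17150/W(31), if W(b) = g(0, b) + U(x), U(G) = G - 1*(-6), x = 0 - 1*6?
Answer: 3430/3 ≈ 1143.3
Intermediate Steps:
g(r, j) = -15 (g(r, j) = -8 - 7 = -15)
x = -6 (x = 0 - 6 = -6)
U(G) = 6 + G (U(G) = G + 6 = 6 + G)
W(b) = -15 (W(b) = -15 + (6 - 6) = -15 + 0 = -15)
-17150/W(31) = -17150/(-15) = -17150*(-1/15) = 3430/3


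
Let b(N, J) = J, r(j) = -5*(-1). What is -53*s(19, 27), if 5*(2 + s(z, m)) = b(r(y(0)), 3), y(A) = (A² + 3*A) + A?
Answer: 371/5 ≈ 74.200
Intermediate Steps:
y(A) = A² + 4*A
r(j) = 5
s(z, m) = -7/5 (s(z, m) = -2 + (⅕)*3 = -2 + ⅗ = -7/5)
-53*s(19, 27) = -53*(-7/5) = 371/5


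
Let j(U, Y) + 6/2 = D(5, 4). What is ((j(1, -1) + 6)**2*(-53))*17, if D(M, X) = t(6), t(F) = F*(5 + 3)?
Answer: -2343501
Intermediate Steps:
t(F) = 8*F (t(F) = F*8 = 8*F)
D(M, X) = 48 (D(M, X) = 8*6 = 48)
j(U, Y) = 45 (j(U, Y) = -3 + 48 = 45)
((j(1, -1) + 6)**2*(-53))*17 = ((45 + 6)**2*(-53))*17 = (51**2*(-53))*17 = (2601*(-53))*17 = -137853*17 = -2343501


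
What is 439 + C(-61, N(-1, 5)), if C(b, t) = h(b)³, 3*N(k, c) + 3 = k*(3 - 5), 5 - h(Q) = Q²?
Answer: -51312965257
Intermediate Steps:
h(Q) = 5 - Q²
N(k, c) = -1 - 2*k/3 (N(k, c) = -1 + (k*(3 - 5))/3 = -1 + (k*(-2))/3 = -1 + (-2*k)/3 = -1 - 2*k/3)
C(b, t) = (5 - b²)³
439 + C(-61, N(-1, 5)) = 439 - (-5 + (-61)²)³ = 439 - (-5 + 3721)³ = 439 - 1*3716³ = 439 - 1*51312965696 = 439 - 51312965696 = -51312965257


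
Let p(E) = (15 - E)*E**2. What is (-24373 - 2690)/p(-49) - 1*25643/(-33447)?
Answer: 3035229791/5139599808 ≈ 0.59056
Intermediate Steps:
p(E) = E**2*(15 - E)
(-24373 - 2690)/p(-49) - 1*25643/(-33447) = (-24373 - 2690)/(((-49)**2*(15 - 1*(-49)))) - 1*25643/(-33447) = -27063*1/(2401*(15 + 49)) - 25643*(-1/33447) = -27063/(2401*64) + 25643/33447 = -27063/153664 + 25643/33447 = 3035229791/5139599808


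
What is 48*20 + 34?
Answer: 994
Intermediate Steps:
48*20 + 34 = 960 + 34 = 994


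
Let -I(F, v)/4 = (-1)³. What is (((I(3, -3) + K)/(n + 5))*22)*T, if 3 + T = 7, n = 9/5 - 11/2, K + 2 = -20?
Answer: -15840/13 ≈ -1218.5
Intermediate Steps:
K = -22 (K = -2 - 20 = -22)
I(F, v) = 4 (I(F, v) = -4*(-1)³ = -4*(-1) = 4)
n = -37/10 (n = 9*(⅕) - 11*½ = 9/5 - 11/2 = -37/10 ≈ -3.7000)
T = 4 (T = -3 + 7 = 4)
(((I(3, -3) + K)/(n + 5))*22)*T = (((4 - 22)/(-37/10 + 5))*22)*4 = (-18/13/10*22)*4 = (-18*10/13*22)*4 = -180/13*22*4 = -3960/13*4 = -15840/13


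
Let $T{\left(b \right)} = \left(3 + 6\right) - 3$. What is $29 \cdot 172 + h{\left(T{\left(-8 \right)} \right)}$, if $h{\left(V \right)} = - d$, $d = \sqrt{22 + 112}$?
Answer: $4988 - \sqrt{134} \approx 4976.4$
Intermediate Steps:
$T{\left(b \right)} = 6$ ($T{\left(b \right)} = 9 - 3 = 6$)
$d = \sqrt{134} \approx 11.576$
$h{\left(V \right)} = - \sqrt{134}$
$29 \cdot 172 + h{\left(T{\left(-8 \right)} \right)} = 29 \cdot 172 - \sqrt{134} = 4988 - \sqrt{134}$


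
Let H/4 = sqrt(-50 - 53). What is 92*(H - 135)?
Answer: -12420 + 368*I*sqrt(103) ≈ -12420.0 + 3734.8*I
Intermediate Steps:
H = 4*I*sqrt(103) (H = 4*sqrt(-50 - 53) = 4*sqrt(-103) = 4*(I*sqrt(103)) = 4*I*sqrt(103) ≈ 40.596*I)
92*(H - 135) = 92*(4*I*sqrt(103) - 135) = 92*(-135 + 4*I*sqrt(103)) = -12420 + 368*I*sqrt(103)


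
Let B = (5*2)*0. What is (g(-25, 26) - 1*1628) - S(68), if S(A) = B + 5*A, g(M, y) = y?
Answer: -1942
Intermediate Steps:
B = 0 (B = 10*0 = 0)
S(A) = 5*A (S(A) = 0 + 5*A = 5*A)
(g(-25, 26) - 1*1628) - S(68) = (26 - 1*1628) - 5*68 = (26 - 1628) - 1*340 = -1602 - 340 = -1942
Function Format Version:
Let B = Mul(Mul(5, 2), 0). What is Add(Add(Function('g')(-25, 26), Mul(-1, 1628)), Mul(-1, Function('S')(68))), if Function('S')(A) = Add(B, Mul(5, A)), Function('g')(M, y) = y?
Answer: -1942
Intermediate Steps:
B = 0 (B = Mul(10, 0) = 0)
Function('S')(A) = Mul(5, A) (Function('S')(A) = Add(0, Mul(5, A)) = Mul(5, A))
Add(Add(Function('g')(-25, 26), Mul(-1, 1628)), Mul(-1, Function('S')(68))) = Add(Add(26, Mul(-1, 1628)), Mul(-1, Mul(5, 68))) = Add(Add(26, -1628), Mul(-1, 340)) = Add(-1602, -340) = -1942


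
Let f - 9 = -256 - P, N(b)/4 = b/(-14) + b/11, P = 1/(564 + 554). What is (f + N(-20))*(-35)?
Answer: 106987395/12298 ≈ 8699.6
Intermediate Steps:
P = 1/1118 ≈ 0.00089445
N(b) = 6*b/77 (N(b) = 4*(b/(-14) + b/11) = 4*(b*(-1/14) + b*(1/11)) = 4*(-b/14 + b/11) = 4*(3*b/154) = 6*b/77)
f = -276147/1118 (f = 9 + (-256 - 1*1/1118) = 9 + (-256 - 1/1118) = 9 - 286209/1118 = -276147/1118 ≈ -247.00)
(f + N(-20))*(-35) = (-276147/1118 + (6/77)*(-20))*(-35) = (-276147/1118 - 120/77)*(-35) = -21397479/86086*(-35) = 106987395/12298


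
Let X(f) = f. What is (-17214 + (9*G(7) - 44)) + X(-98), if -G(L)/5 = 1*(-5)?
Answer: -17131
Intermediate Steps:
G(L) = 25 (G(L) = -5*(-5) = 25)
(-17214 + (9*G(7) - 44)) + X(-98) = (-17214 + (9*25 - 44)) - 98 = (-17214 + (225 - 44)) - 98 = (-17214 + 181) - 98 = -17033 - 98 = -17131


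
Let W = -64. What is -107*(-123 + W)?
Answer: 20009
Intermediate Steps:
-107*(-123 + W) = -107*(-123 - 64) = -107*(-187) = 20009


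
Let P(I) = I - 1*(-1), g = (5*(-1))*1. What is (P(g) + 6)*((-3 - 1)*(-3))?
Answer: 24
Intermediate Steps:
g = -5 (g = -5*1 = -5)
P(I) = 1 + I (P(I) = I + 1 = 1 + I)
(P(g) + 6)*((-3 - 1)*(-3)) = ((1 - 5) + 6)*((-3 - 1)*(-3)) = (-4 + 6)*(-4*(-3)) = 2*12 = 24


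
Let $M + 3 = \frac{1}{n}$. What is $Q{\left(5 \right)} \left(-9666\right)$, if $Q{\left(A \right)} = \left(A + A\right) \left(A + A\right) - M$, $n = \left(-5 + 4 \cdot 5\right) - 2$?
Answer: $- \frac{12933108}{13} \approx -9.9485 \cdot 10^{5}$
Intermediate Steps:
$n = 13$ ($n = \left(-5 + 20\right) - 2 = 15 - 2 = 13$)
$M = - \frac{38}{13}$ ($M = -3 + \frac{1}{13} = - \frac{38}{13} \approx -2.9231$)
$Q{\left(A \right)} = \frac{38}{13} + 4 A^{2}$ ($Q{\left(A \right)} = \left(A + A\right) \left(A + A\right) - - \frac{38}{13} = 2 A 2 A + \frac{38}{13} = 4 A^{2} + \frac{38}{13} = \frac{38}{13} + 4 A^{2}$)
$Q{\left(5 \right)} \left(-9666\right) = \left(\frac{38}{13} + 4 \cdot 5^{2}\right) \left(-9666\right) = \left(\frac{38}{13} + 4 \cdot 25\right) \left(-9666\right) = \left(\frac{38}{13} + 100\right) \left(-9666\right) = \frac{1338}{13} \left(-9666\right) = - \frac{12933108}{13}$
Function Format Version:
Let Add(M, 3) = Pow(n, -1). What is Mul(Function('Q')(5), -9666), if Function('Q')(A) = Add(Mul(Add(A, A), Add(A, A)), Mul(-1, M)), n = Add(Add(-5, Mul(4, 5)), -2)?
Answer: Rational(-12933108, 13) ≈ -9.9485e+5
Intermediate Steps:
n = 13 (n = Add(Add(-5, 20), -2) = Add(15, -2) = 13)
M = Rational(-38, 13) (M = Add(-3, Pow(13, -1)) = Add(-3, Rational(1, 13)) = Rational(-38, 13) ≈ -2.9231)
Function('Q')(A) = Add(Rational(38, 13), Mul(4, Pow(A, 2))) (Function('Q')(A) = Add(Mul(Add(A, A), Add(A, A)), Mul(-1, Rational(-38, 13))) = Add(Mul(Mul(2, A), Mul(2, A)), Rational(38, 13)) = Add(Mul(4, Pow(A, 2)), Rational(38, 13)) = Add(Rational(38, 13), Mul(4, Pow(A, 2))))
Mul(Function('Q')(5), -9666) = Mul(Add(Rational(38, 13), Mul(4, Pow(5, 2))), -9666) = Mul(Add(Rational(38, 13), Mul(4, 25)), -9666) = Mul(Add(Rational(38, 13), 100), -9666) = Mul(Rational(1338, 13), -9666) = Rational(-12933108, 13)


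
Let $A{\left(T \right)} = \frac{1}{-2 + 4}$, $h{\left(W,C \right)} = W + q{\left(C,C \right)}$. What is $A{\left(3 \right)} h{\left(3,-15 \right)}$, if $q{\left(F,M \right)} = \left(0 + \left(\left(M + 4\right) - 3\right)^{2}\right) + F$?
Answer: $92$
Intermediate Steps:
$q{\left(F,M \right)} = F + \left(1 + M\right)^{2}$ ($q{\left(F,M \right)} = \left(0 + \left(\left(4 + M\right) - 3\right)^{2}\right) + F = \left(0 + \left(1 + M\right)^{2}\right) + F = \left(1 + M\right)^{2} + F = F + \left(1 + M\right)^{2}$)
$h{\left(W,C \right)} = C + W + \left(1 + C\right)^{2}$ ($h{\left(W,C \right)} = W + \left(C + \left(1 + C\right)^{2}\right) = C + W + \left(1 + C\right)^{2}$)
$A{\left(T \right)} = \frac{1}{2}$
$A{\left(3 \right)} h{\left(3,-15 \right)} = \frac{-15 + 3 + \left(1 - 15\right)^{2}}{2} = \frac{-15 + 3 + \left(-14\right)^{2}}{2} = \frac{-15 + 3 + 196}{2} = \frac{1}{2} \cdot 184 = 92$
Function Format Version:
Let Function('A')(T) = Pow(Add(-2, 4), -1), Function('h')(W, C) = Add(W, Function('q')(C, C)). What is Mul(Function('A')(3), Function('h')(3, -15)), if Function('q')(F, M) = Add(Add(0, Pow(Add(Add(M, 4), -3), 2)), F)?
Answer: 92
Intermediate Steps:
Function('q')(F, M) = Add(F, Pow(Add(1, M), 2)) (Function('q')(F, M) = Add(Add(0, Pow(Add(Add(4, M), -3), 2)), F) = Add(Add(0, Pow(Add(1, M), 2)), F) = Add(Pow(Add(1, M), 2), F) = Add(F, Pow(Add(1, M), 2)))
Function('h')(W, C) = Add(C, W, Pow(Add(1, C), 2)) (Function('h')(W, C) = Add(W, Add(C, Pow(Add(1, C), 2))) = Add(C, W, Pow(Add(1, C), 2)))
Function('A')(T) = Rational(1, 2) (Function('A')(T) = Pow(2, -1) = Rational(1, 2))
Mul(Function('A')(3), Function('h')(3, -15)) = Mul(Rational(1, 2), Add(-15, 3, Pow(Add(1, -15), 2))) = Mul(Rational(1, 2), Add(-15, 3, Pow(-14, 2))) = Mul(Rational(1, 2), Add(-15, 3, 196)) = Mul(Rational(1, 2), 184) = 92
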